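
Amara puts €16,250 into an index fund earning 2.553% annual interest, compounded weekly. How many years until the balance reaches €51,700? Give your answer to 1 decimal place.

We need (1 + 0.000490962)^(52t) = 3.1815, so 52t = ln 3.1815 / ln 1.000491 ≈ 2357.9219.
t ≈ 2357.9219/52 = 45.3447 years.

45.3 years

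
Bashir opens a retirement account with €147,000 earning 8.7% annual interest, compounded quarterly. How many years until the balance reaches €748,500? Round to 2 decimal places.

(1 + 0.02175)^(4t) = 748,500/147,000 = 5.0918.
4t·ln(1 + 0.02175) = ln(5.0918); 4t = 1.6276/0.0215168 ≈ 75.6449.
t ≈ 18.9112 years.

18.91 years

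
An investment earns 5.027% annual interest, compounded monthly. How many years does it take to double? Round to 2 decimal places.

13.82 years

(1 + 0.00418917)^(12t) = 2.
12t = ln 2 / ln(1 + 0.00418917) ≈ 0.69315/0.00418042 ≈ 165.8082.
t ≈ 13.8173.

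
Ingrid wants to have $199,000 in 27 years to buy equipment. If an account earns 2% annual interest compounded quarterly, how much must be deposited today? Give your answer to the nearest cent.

$116,123.04

Growth factor = (1 + 0.005)^108 ≈ 1.71369949876.
P = 199,000/1.71369949876 ≈ 116,123.0427.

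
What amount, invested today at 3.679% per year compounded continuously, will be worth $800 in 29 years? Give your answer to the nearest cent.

$275.26

P = A·e^(−rt) = 800·e^(−1.06691).
e^(−1.06691) ≈ 0.344070053, so P ≈ 275.2560.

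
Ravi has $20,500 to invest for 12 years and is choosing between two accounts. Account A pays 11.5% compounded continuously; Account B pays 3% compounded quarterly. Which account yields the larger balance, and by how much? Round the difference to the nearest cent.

Account A growth factor: e^(0.115·12) = e^1.38 ≈ 3.9749016275; balance ≈ 81,485.4834.
Account B growth factor: (1 + 0.0075)^48 ≈ 1.4314053333; balance ≈ 29,343.8093.
Account A is larger by 52,141.6740.

Account A, by $52,141.67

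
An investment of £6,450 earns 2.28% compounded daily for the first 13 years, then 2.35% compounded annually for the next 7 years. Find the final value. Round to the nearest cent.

After 13 years at 2.28%: 6,450 × 1.3449956017 ≈ 8,675.2216.
Then 7 years at 2.35%: 8,675.2216 × 1.1765623016 ≈ 10,206.9387.

£10,206.94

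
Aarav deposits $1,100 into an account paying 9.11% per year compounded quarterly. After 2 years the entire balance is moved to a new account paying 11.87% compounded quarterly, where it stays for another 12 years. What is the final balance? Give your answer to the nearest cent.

$5,360.95

After 2 years at 9.11%: 1,100 × 1.197404349 ≈ 1,317.1448.
Then 12 years at 11.87%: 1,317.1448 × 4.070128154 ≈ 5,360.9481.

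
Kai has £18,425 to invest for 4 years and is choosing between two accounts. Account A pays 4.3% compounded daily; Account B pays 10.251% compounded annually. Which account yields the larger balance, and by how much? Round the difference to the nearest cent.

Account A growth factor: (1 + 0.043/365)^1460 ≈ 1.1876658013; balance ≈ 21,882.7424.
Account B growth factor: (1 + 0.10251)^4 ≈ 1.4775090483; balance ≈ 27,223.1042.
Account B is larger by 5,340.3618.

Account B, by £5,340.36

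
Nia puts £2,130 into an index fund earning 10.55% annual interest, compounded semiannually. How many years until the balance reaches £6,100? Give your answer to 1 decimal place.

(1 + 0.05275)^(2t) = 6,100/2,130 = 2.8638.
2t·ln(1 + 0.05275) = ln(2.8638); 2t = 1.0522/0.0514058 ≈ 20.4679.
t ≈ 10.2339 years.

10.2 years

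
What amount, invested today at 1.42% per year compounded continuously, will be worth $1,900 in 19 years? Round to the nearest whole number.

P = A·e^(−rt) = 1,900·e^(−0.2698).
e^(−0.2698) ≈ 0.7635321855, so P ≈ 1,450.7112.

$1,451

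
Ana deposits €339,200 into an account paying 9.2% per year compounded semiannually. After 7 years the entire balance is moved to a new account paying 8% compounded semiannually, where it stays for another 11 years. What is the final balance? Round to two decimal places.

€1,508,804.23

Phase 1: 339,200·(1 + 0.046)^14 ≈ 636,648.0703.
Phase 2: 636,648.0703·(1 + 0.04)^22 ≈ 1,508,804.2253.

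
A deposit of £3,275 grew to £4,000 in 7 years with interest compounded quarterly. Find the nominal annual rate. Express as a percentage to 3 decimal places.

The 28-period growth factor is 4,000/3,275 = 1.22137.
r/4 = 1.22137^(1/28) − 1 ≈ 0.00716758, so r ≈ 4·0.00716758 = 2.86703%.

2.867%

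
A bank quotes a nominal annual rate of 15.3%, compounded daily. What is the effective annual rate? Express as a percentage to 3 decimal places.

16.529%

One year is 365 periods at 0.000419178 each: (1 + 0.000419178)^365 ≈ 1.165288.
EAR = 1.165288 − 1 ≈ 16.52876%.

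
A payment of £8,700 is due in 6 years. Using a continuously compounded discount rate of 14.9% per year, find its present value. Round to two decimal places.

P = A·e^(−rt) = 8,700·e^(−0.894).
e^(−0.894) ≈ 0.4090164106, so P ≈ 3,558.4428.

£3,558.44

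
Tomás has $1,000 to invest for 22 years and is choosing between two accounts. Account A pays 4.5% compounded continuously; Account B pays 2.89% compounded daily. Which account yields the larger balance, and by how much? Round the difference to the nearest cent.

Account A growth factor: e^(0.045·22) = e^0.99 ≈ 2.691234472; balance ≈ 2,691.2345.
Account B growth factor: (1 + 0.0289/365)^8030 ≈ 1.888484831; balance ≈ 1,888.4848.
Account A is larger by 802.7496.

Account A, by $802.75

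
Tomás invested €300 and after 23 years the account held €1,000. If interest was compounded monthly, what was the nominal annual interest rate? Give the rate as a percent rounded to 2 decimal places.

5.25%

The 276-period growth factor is 1,000/300 = 3.33333.
r/12 = 3.33333^(1/276) − 1 ≈ 0.00437175, so r ≈ 12·0.00437175 = 5.24610%.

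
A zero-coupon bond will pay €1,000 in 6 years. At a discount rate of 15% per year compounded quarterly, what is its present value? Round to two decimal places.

Periodic rate = 15%/4 = 0.0375; 24 periods.
P = 1,000/(1 + 0.0375)^24 ≈ 1,000/2.41943818 ≈ 413.3191.

€413.32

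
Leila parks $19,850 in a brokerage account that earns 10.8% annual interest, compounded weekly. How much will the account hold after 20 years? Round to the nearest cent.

Periodic rate = 10.8%/52 = 0.00207692; periods = 52·20 = 1040.
A = 19,850·(1 + 0.108/52)^1040 ≈ 19,850·8.65173625606 ≈ 171,736.9647.

$171,736.96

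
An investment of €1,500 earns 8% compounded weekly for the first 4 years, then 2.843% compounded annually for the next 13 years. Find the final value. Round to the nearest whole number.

€2,973

Phase 1: 1,500·(1 + 0.08/52)^208 ≈ 2,065.1838.
Phase 2: 2,065.1838·(1 + 0.02843)^13 ≈ 2,973.2421.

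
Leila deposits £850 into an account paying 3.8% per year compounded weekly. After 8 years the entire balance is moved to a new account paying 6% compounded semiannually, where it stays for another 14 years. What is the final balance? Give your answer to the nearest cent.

£2,635.35

After 8 years at 3.8%: 850 × 1.355118599 ≈ 1,151.8508.
Then 14 years at 6%: 1,151.8508 × 2.287927676 ≈ 2,635.3513.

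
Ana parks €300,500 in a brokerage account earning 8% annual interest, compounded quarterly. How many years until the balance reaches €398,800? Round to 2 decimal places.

(1 + 0.02)^(4t) = 398,800/300,500 = 1.3271.
4t·ln(1 + 0.02) = ln(1.3271); 4t = 0.28301/0.0198026 ≈ 14.2917.
t ≈ 3.5729 years.

3.57 years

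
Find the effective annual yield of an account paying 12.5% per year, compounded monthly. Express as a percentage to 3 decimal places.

13.242%

EAR = (1 + 12.5%/12)^12 − 1 = (1 + 0.0104167)^12 − 1.
(1 + 0.0104167)^12 ≈ 1.132416, so EAR ≈ 13.24160%.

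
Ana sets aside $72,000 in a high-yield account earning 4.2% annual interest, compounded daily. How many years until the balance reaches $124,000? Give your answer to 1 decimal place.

We need (1 + 0.000115068)^(365t) = 1.7222, so 365t = ln 1.7222 / ln 1.000115 ≈ 4724.5489.
t ≈ 4724.5489/365 = 12.9440 years.

12.9 years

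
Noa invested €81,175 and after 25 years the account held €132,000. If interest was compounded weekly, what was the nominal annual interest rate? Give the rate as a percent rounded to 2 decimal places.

(1 + r/52)^1300 = 132,000/81,175 = 1.62612.
1 + r/52 = 1.62612^(1/1300) ≈ 1.000374, so r/52 ≈ 0.000374066.
r ≈ 52·0.000374066 = 1.94514%.

1.95%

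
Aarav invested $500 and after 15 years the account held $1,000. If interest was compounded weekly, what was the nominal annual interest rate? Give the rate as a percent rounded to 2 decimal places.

4.62%

The 780-period growth factor is 1,000/500 = 2.
r/52 = 2^(1/780) − 1 ≈ 0.000889045, so r ≈ 52·0.000889045 = 4.62304%.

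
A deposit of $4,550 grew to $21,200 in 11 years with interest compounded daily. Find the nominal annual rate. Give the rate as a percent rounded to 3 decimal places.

The 4015-period growth factor is 21,200/4,550 = 4.65934.
r/365 = 4.65934^(1/4015) − 1 ≈ 0.000383355, so r ≈ 365·0.000383355 = 13.99244%.

13.992%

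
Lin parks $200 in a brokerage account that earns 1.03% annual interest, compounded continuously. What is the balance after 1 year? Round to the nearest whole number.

A = P·e^(rt) = 200·e^(0.0103·1) = 200·e^0.0103.
e^0.0103 ≈ 1.01035323, so A ≈ 202.0706.

$202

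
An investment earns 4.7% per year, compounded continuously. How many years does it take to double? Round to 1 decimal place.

e^(0.047t) = 2, so 0.047t = ln 2 ≈ 0.69315.
t ≈ 0.69315/0.047 ≈ 14.7478.

14.7 years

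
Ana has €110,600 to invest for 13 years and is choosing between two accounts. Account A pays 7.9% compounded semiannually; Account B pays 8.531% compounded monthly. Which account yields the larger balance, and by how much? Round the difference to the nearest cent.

Account A growth factor: (1 + 0.0395)^26 ≈ 2.73802138208; balance ≈ 302,825.1649.
Account B growth factor: (1 + 0.08531/12)^156 ≈ 3.01954586709; balance ≈ 333,961.7729.
Account B is larger by 31,136.6080.

Account B, by €31,136.61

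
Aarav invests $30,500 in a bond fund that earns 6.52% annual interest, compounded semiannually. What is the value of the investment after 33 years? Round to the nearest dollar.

Periodic rate = 6.52%/2 = 0.0326; periods = 2·33 = 66.
A = 30,500·(1 + 0.0326)^66 ≈ 30,500·8.30844916398 ≈ 253,407.6995.

$253,408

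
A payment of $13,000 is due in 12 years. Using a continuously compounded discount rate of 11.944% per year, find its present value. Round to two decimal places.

P = A·e^(−rt) = 13,000·e^(−1.43328).
e^(−1.43328) ≈ 0.23852527486, so P ≈ 3,100.8286.

$3,100.83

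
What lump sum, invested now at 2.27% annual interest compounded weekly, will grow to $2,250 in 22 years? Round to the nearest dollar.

Growth factor = (1 + 0.0227/52)^1144 ≈ 1.647552788.
P = 2,250/1.647552788 ≈ 1,365.6619.

$1,366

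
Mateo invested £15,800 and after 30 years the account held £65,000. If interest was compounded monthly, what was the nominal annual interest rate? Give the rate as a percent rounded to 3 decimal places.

4.724%

The 360-period growth factor is 65,000/15,800 = 4.11392.
r/12 = 4.11392^(1/360) − 1 ≈ 0.00393655, so r ≈ 12·0.00393655 = 4.72386%.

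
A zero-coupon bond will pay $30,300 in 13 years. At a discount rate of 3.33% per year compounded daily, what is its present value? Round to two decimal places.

Growth factor = (1 + 0.0333/365)^4745 ≈ 1.541691598.
P = 30,300/1.541691598 ≈ 19,653.7362.

$19,653.74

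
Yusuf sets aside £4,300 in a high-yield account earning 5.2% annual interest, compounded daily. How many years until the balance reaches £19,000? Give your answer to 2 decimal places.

(1 + 0.000142466)^(365t) = 19,000/4,300 = 4.4186.
365t·ln(1 + 0.000142466) = ln(4.4186); 365t = 1.4858/0.000142456 ≈ 10430.0841.
t ≈ 28.5756 years.

28.58 years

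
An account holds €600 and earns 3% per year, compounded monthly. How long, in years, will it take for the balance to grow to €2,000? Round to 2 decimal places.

40.18 years

(1 + 0.0025)^(12t) = 2,000/600 = 3.3333.
12t·ln(1 + 0.0025) = ln(3.3333); 12t = 1.204/0.00249688 ≈ 482.1909.
t ≈ 40.1826 years.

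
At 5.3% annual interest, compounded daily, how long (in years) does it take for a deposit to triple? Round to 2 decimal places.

(1 + 0.000145205)^(365t) = 3.
365t = ln 3 / ln(1 + 0.000145205) ≈ 1.0986/0.000145195 ≈ 7566.4641.
t ≈ 20.7300.

20.73 years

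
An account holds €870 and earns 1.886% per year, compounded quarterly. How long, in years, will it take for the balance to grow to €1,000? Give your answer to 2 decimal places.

7.40 years

(1 + 0.004715)^(4t) = 1,000/870 = 1.1494.
4t·ln(1 + 0.004715) = ln(1.1494); 4t = 0.13926/0.00470392 ≈ 29.6055.
t ≈ 7.4014 years.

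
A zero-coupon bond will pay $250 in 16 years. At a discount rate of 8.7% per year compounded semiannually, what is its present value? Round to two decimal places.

$64.00

Periodic rate = 8.7%/2 = 0.0435; 32 periods.
P = 250/(1 + 0.0435)^32 ≈ 250/3.90623628 ≈ 64.0002.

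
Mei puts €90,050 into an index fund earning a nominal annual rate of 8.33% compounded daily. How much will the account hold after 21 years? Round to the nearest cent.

€517,736.02

Growth factor = (1 + 0.0833/365)^7665 ≈ 5.74942826942.
A ≈ 90,050 × 5.74942826942 ≈ 517,736.0157.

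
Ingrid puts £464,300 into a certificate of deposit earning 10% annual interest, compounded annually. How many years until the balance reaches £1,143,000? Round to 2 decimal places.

(1 + 0.1)^t = 1,143,000/464,300 = 2.4618.
t·ln(1 + 0.1) = ln(2.4618); t = 0.90088/0.0953102 ≈ 9.4521.

9.45 years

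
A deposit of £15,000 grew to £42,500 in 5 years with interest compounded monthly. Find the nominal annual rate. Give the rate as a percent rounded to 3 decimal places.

(1 + r/12)^60 = 42,500/15,000 = 2.83333.
1 + r/12 = 2.83333^(1/60) ≈ 1.017509, so r/12 ≈ 0.0175091.
r ≈ 12·0.0175091 = 21.01090%.

21.011%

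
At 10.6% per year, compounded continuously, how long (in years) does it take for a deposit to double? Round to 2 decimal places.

6.54 years

e^(0.106t) = 2, so 0.106t = ln 2 ≈ 0.69315.
t ≈ 0.69315/0.106 ≈ 6.5391.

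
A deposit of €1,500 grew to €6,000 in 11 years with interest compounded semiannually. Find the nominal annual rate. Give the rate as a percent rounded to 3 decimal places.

13.008%

(1 + r/2)^22 = 6,000/1,500 = 4.
1 + r/2 = 4^(1/22) ≈ 1.065041, so r/2 ≈ 0.0650411.
r ≈ 2·0.0650411 = 13.00822%.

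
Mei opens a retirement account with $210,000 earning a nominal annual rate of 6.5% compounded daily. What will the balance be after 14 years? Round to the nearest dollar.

Periodic rate = 6.5%/365 = 0.000178082; periods = 365·14 = 5110.
A = 210,000·(1 + 0.065/365)^5110 ≈ 210,000·2.48412126724 ≈ 521,665.4661.

$521,665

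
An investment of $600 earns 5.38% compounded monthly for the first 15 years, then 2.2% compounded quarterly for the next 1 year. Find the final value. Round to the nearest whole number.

$1,372

After 15 years at 5.38%: 600 × 2.237135748 ≈ 1,342.2814.
Then 1 years at 2.2%: 1,342.2814 × 1.022182166 ≈ 1,372.0562.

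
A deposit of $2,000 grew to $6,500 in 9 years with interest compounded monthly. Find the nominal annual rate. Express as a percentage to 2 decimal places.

13.17%

(1 + r/12)^108 = 6,500/2,000 = 3.25.
1 + r/12 = 3.25^(1/108) ≈ 1.010973, so r/12 ≈ 0.0109732.
r ≈ 12·0.0109732 = 13.16789%.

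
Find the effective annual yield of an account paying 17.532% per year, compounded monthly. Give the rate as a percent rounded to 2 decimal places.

19.01%

EAR = (1 + 17.532%/12)^12 − 1 = (1 + 0.01461)^12 − 1.
(1 + 0.01461)^12 ≈ 1.190117, so EAR ≈ 19.01170%.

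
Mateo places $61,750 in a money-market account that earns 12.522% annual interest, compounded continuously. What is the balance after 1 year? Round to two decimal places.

A = P·e^(rt) = 61,750·e^(0.12522·1) = 61,750·e^0.12522.
e^0.12522 ≈ 1.1333977732, so A ≈ 69,987.3125.

$69,987.31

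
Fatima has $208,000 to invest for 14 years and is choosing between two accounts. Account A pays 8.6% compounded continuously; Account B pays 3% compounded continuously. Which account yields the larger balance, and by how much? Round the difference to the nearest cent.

Account A, by $376,784.19

A: e^(0.086·14) = e^1.204 ≈ 3.33342398681, so 208,000 × 3.33342398681 ≈ 693,352.1893.
B: e^(0.03·14) = e^0.42 ≈ 1.52196155562, so 208,000 × 1.52196155562 ≈ 316,568.0036.
Difference ≈ 376,784.1857 in favor of A.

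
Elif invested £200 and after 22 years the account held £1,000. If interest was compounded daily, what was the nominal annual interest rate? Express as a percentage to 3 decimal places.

(1 + r/365)^8030 = 1,000/200 = 5.
1 + r/365 = 5^(1/8030) ≈ 1.0002, so r/365 ≈ 0.000200448.
r ≈ 365·0.000200448 = 7.31636%.

7.316%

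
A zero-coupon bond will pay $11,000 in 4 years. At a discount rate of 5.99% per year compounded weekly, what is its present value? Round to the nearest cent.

$8,657.56

Growth factor = (1 + 0.0599/52)^208 ≈ 1.2705655363.
P = 11,000/1.2705655363 ≈ 8,657.5621.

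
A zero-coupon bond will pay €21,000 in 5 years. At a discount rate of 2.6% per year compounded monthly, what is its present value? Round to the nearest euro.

€18,443

Growth factor = (1 + 0.026/12)^60 ≈ 1.1386682409.
P = 21,000/1.1386682409 ≈ 18,442.5975.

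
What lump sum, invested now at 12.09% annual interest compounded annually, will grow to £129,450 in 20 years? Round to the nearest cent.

Growth factor = (1 + 0.1209)^20 ≈ 9.80251201507.
P = 129,450/9.80251201507 ≈ 13,205.7987.

£13,205.80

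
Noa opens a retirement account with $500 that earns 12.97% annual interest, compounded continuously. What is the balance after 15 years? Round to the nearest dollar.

A = P·e^(rt) = 500·e^(0.1297·15) = 500·e^1.9455.
e^1.9455 ≈ 6.997129545, so A ≈ 3,498.5648.

$3,499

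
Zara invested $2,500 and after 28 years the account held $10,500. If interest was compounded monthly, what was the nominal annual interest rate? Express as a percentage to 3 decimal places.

5.136%

(1 + r/12)^336 = 10,500/2,500 = 4.2.
1 + r/12 = 4.2^(1/336) ≈ 1.00428, so r/12 ≈ 0.00428022.
r ≈ 12·0.00428022 = 5.13626%.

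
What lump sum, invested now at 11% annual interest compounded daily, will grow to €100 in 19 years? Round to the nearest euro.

€12

Periodic rate = 11%/365 = 0.00030137; 6935 periods.
P = 100/(1 + 0.11/365)^6935 ≈ 100/8.0823699 ≈ 12.3726.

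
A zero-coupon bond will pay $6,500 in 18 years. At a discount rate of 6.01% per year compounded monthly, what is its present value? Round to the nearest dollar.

Periodic rate = 6.01%/12 = 0.00500833; 216 periods.
P = 6,500/(1 + 0.0601/12)^216 ≈ 6,500/2.942030543 ≈ 2,209.3584.

$2,209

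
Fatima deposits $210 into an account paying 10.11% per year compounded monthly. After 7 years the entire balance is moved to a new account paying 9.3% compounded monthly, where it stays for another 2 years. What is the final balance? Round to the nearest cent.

$511.39

Phase 1: 210·(1 + 0.008425)^84 ≈ 424.8954.
Phase 2: 424.8954·(1 + 0.00775)^24 ≈ 511.3866.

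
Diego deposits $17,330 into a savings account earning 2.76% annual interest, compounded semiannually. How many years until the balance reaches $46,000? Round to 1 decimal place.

35.6 years

(1 + 0.0138)^(2t) = 46,000/17,330 = 2.6544.
2t·ln(1 + 0.0138) = ln(2.6544); 2t = 0.9762/0.0137056 ≈ 71.2263.
t ≈ 35.6131 years.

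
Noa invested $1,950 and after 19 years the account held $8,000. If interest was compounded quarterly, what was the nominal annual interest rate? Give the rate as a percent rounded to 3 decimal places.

7.499%

The 76-period growth factor is 8,000/1,950 = 4.10256.
r/4 = 4.10256^(1/76) − 1 ≈ 0.0187474, so r ≈ 4·0.0187474 = 7.49896%.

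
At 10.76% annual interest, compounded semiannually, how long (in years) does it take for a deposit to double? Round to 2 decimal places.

6.61 years

(1 + 0.0538)^(2t) = 2.
2t = ln 2 / ln(1 + 0.0538) ≈ 0.69315/0.0524027 ≈ 13.2273.
t ≈ 6.6137.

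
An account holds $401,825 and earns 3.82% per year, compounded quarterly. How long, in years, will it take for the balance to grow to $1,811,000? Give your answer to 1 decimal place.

(1 + 0.00955)^(4t) = 1,811,000/401,825 = 4.5069.
4t·ln(1 + 0.00955) = ln(4.5069); 4t = 1.5056/0.00950469 ≈ 158.4079.
t ≈ 39.6020 years.

39.6 years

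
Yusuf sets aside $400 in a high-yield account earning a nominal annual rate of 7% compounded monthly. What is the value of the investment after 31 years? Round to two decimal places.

$3,481.30

Periodic rate = 7%/12 = 0.00583333; periods = 12·31 = 372.
A = 400·(1 + 0.07/12)^372 ≈ 400·8.703239734 ≈ 3,481.2959.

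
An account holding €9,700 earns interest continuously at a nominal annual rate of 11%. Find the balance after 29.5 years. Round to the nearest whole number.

A = P·e^(rt) = 9,700·e^(0.11·29.5) = 9,700·e^3.245.
e^3.245 ≈ 25.6617100602, so A ≈ 248,918.5876.

€248,919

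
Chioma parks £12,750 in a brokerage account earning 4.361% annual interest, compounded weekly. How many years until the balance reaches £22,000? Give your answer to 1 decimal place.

12.5 years

We need (1 + 0.000838654)^(52t) = 1.7255, so 52t = ln 1.7255 / ln 1.000839 ≈ 650.7332.
t ≈ 650.7332/52 = 12.5141 years.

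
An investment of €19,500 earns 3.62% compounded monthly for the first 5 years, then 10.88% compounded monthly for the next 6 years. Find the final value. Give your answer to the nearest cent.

After 5 years at 3.62%: 19,500 × 1.1980887029 ≈ 23,362.7297.
Then 6 years at 10.88%: 23,362.7297 × 1.9152696209 ≈ 44,745.9265.

€44,745.93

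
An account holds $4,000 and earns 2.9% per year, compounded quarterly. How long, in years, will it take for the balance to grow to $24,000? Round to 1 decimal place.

62.0 years

We need (1 + 0.00725)^(4t) = 6, so 4t = ln 6 / ln 1.00725 ≈ 248.0340.
t ≈ 248.0340/4 = 62.0085 years.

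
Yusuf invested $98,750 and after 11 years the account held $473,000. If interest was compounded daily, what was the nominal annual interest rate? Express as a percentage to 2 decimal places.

(1 + r/365)^4015 = 473,000/98,750 = 4.78987.
1 + r/365 = 4.78987^(1/4015) ≈ 1.00039, so r/365 ≈ 0.000390239.
r ≈ 365·0.000390239 = 14.24372%.

14.24%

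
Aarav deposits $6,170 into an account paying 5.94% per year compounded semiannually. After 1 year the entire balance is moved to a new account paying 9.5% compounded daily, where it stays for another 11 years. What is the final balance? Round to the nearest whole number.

$18,599

After 1 years at 5.94%: 6,170 × 1.06028209 ≈ 6,541.9405.
Then 11 years at 9.5%: 6,541.9405 × 2.8430119343 ≈ 18,598.8149.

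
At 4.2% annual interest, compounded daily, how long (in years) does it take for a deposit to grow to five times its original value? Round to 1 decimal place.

38.3 years

(1 + 0.000115068)^(365t) = 5.
365t = ln 5 / ln(1 + 0.000115068) ≈ 1.6094/0.000115062 ≈ 13987.5866.
t ≈ 38.3222.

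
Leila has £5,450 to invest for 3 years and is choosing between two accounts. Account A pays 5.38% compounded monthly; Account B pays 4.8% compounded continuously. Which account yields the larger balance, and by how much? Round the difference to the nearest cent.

A: (1 + 0.0538/12)^36 ≈ 1.174731103, so 5,450 × 1.174731103 ≈ 6,402.2845.
B: e^(0.048·3) = e^0.144 ≈ 1.154884109, so 5,450 × 1.154884109 ≈ 6,294.1184.
Difference ≈ 108.1661 in favor of A.

Account A, by £108.17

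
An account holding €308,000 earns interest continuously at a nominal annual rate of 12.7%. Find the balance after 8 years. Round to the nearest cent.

€850,734.24

A = P·e^(rt) = 308,000·e^(0.127·8) = 308,000·e^1.016.
e^1.016 ≈ 2.76212414092, so A ≈ 850,734.2354.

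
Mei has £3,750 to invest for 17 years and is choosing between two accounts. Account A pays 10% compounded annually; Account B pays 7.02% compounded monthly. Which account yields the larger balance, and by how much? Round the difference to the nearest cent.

Account A, by £6,628.66

A: (1 + 0.1)^17 ≈ 5.054470285, so 3,750 × 5.054470285 ≈ 18,954.2636.
B: (1 + 0.00585)^204 ≈ 3.2868276493, so 3,750 × 3.2868276493 ≈ 12,325.6037.
Difference ≈ 6,628.6599 in favor of A.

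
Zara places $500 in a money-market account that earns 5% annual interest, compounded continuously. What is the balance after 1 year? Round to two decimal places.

A = P·e^(rt) = 500·e^(0.05·1) = 500·e^0.05.
e^0.05 ≈ 1.0512711, so A ≈ 525.6355.

$525.64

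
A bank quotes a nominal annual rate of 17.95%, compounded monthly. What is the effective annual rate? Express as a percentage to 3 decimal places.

19.503%

EAR = (1 + 17.95%/12)^12 − 1 = (1 + 0.0149583)^12 − 1.
(1 + 0.0149583)^12 ≈ 1.195029, so EAR ≈ 19.50293%.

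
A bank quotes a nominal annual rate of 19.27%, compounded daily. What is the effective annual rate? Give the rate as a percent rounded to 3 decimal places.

21.246%

EAR = (1 + 19.27%/365)^365 − 1 = (1 + 0.000527945)^365 − 1.
(1 + 0.000527945)^365 ≈ 1.212457, so EAR ≈ 21.24573%.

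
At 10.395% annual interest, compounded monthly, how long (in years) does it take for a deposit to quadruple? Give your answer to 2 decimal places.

(1 + 0.0086625)^(12t) = 4.
12t = ln 4 / ln(1 + 0.0086625) ≈ 1.3863/0.0086252 ≈ 160.7261.
t ≈ 13.3938.

13.39 years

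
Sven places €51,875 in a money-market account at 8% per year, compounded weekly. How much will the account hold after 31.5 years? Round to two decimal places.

€643,486.15

Periodic rate = 8%/52 = 0.00153846; periods = 52·31.5 = 1638.
A = 51,875·(1 + 0.08/52)^1638 ≈ 51,875·12.4045522768 ≈ 643,486.1494.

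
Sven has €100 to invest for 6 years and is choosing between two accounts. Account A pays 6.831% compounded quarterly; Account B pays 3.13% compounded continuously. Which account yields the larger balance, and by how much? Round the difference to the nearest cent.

Account A growth factor: (1 + 0.0170775)^24 ≈ 1.50140247; balance ≈ 150.1402.
Account B growth factor: e^(0.0313·6) = e^0.1878 ≈ 1.20659217; balance ≈ 120.6592.
Account A is larger by 29.4810.

Account A, by €29.48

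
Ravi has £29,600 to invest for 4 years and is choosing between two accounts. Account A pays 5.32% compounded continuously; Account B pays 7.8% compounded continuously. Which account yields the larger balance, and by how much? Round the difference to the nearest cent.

Account A growth factor: e^(0.0532·4) = e^0.2128 ≈ 1.2371371991; balance ≈ 36,619.2611.
Account B growth factor: e^(0.078·4) = e^0.312 ≈ 1.366154693; balance ≈ 40,438.1789.
Account B is larger by 3,818.9178.

Account B, by £3,818.92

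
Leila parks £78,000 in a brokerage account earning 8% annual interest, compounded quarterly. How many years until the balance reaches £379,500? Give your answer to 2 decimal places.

We need (1 + 0.02)^(4t) = 4.8654, so 4t = ln 4.8654 / ln 1.02 ≈ 79.8958.
t ≈ 79.8958/4 = 19.9739 years.

19.97 years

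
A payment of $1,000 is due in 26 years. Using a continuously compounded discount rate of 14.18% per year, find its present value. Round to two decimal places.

$25.05

P = A·e^(−rt) = 1,000·e^(−3.6868).
e^(−3.6868) ≈ 0.0250520404, so P ≈ 25.0520.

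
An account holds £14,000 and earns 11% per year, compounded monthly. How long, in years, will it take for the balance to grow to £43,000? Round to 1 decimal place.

We need (1 + 0.00916667)^(12t) = 3.0714, so 12t = ln 3.0714 / ln 1.009167 ≈ 122.9758.
t ≈ 122.9758/12 = 10.2480 years.

10.2 years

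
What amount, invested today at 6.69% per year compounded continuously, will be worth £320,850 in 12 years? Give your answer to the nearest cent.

£143,764.09

P = A·e^(−rt) = 320,850·e^(−0.8028).
e^(−0.8028) ≈ 0.448072602744, so P ≈ 143,764.0946.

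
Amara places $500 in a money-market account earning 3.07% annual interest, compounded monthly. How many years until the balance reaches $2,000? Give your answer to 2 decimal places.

45.21 years

We need (1 + 0.00255833)^(12t) = 4, so 12t = ln 4 / ln 1.002558 ≈ 542.5669.
t ≈ 542.5669/12 = 45.2139 years.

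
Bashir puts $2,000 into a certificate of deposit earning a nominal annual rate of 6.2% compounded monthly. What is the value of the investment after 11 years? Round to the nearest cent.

$3,948.72

Growth factor = (1 + 0.062/12)^132 ≈ 1.974359835.
A ≈ 2,000 × 1.974359835 ≈ 3,948.7197.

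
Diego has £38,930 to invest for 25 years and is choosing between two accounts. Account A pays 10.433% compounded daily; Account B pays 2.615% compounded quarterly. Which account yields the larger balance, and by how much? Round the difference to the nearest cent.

A: (1 + 0.10433/365)^9125 ≈ 13.5702148392, so 38,930 × 13.5702148392 ≈ 528,288.4637.
B: (1 + 0.0065375)^100 ≈ 1.9186509767, so 38,930 × 1.9186509767 ≈ 74,693.0825.
Difference ≈ 453,595.3812 in favor of A.

Account A, by £453,595.38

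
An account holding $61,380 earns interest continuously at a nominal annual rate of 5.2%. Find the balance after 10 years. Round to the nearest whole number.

$103,243

A = P·e^(rt) = 61,380·e^(0.052·10) = 61,380·e^0.52.
e^0.52 ≈ 1.6820276497, so A ≈ 103,242.8571.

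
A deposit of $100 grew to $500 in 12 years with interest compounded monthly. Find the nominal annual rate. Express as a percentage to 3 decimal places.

13.487%

(1 + r/12)^144 = 500/100 = 5.
1 + r/12 = 5^(1/144) ≈ 1.011239, so r/12 ≈ 0.0112393.
r ≈ 12·0.0112393 = 13.48721%.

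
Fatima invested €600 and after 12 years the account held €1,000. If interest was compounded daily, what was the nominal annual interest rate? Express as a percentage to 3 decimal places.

4.257%

(1 + r/365)^4380 = 1,000/600 = 1.66667.
1 + r/365 = 1.66667^(1/4380) ≈ 1.000117, so r/365 ≈ 0.000116634.
r ≈ 365·0.000116634 = 4.25713%.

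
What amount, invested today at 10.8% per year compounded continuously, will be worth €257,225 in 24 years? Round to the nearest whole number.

P = A·e^(−rt) = 257,225·e^(−2.592).
e^(−2.592) ≈ 0.0748701499453, so P ≈ 19,258.4743.

€19,258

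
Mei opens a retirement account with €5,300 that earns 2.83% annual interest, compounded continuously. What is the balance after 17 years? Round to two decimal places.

A = P·e^(rt) = 5,300·e^(0.0283·17) = 5,300·e^0.4811.
e^0.4811 ≈ 1.617853062, so A ≈ 8,574.6212.

€8,574.62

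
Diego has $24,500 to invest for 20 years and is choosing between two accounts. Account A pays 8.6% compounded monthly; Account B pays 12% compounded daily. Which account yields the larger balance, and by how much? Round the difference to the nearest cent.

Account B, by $133,977.07

A: (1 + 0.086/12)^240 ≈ 5.5503775714, so 24,500 × 5.5503775714 ≈ 135,984.2505.
B: (1 + 0.12/365)^7300 ≈ 11.0188293214, so 24,500 × 11.0188293214 ≈ 269,961.3184.
Difference ≈ 133,977.0679 in favor of B.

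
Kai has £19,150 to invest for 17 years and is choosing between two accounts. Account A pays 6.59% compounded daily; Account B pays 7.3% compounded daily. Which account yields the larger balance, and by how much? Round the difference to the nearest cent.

Account B, by £7,529.36

A: (1 + 0.0659/365)^6205 ≈ 3.0654637967, so 19,150 × 3.0654637967 ≈ 58,703.6317.
B: (1 + 0.0002)^6205 ≈ 3.4586416198, so 19,150 × 3.4586416198 ≈ 66,232.9870.
Difference ≈ 7,529.3553 in favor of B.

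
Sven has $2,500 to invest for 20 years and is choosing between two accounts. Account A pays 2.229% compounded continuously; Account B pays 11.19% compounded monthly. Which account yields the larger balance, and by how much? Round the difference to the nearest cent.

Account A growth factor: e^(0.02229·20) = e^0.4458 ≈ 1.561739087; balance ≈ 3,904.3477.
Account B growth factor: (1 + 0.009325)^240 ≈ 9.2778491154; balance ≈ 23,194.6228.
Account B is larger by 19,290.2751.

Account B, by $19,290.28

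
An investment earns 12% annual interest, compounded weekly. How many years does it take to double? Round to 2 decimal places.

(1 + 0.00230769)^(52t) = 2.
52t = ln 2 / ln(1 + 0.00230769) ≈ 0.69315/0.00230503 ≈ 300.7102.
t ≈ 5.7829.

5.78 years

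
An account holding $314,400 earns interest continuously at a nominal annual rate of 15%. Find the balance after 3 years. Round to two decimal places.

A = P·e^(rt) = 314,400·e^(0.15·3) = 314,400·e^0.45.
e^0.45 ≈ 1.56831218549, so A ≈ 493,077.3511.

$493,077.35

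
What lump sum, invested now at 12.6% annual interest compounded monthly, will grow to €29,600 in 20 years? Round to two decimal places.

Growth factor = (1 + 0.0105)^240 ≈ 12.266376321.
P = 29,600/12.266376321 ≈ 2,413.1006.

€2,413.10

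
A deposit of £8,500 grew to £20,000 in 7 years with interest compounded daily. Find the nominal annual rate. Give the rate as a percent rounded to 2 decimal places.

(1 + r/365)^2555 = 20,000/8,500 = 2.35294.
1 + r/365 = 2.35294^(1/2555) ≈ 1.000335, so r/365 ≈ 0.000334955.
r ≈ 365·0.000334955 = 12.22585%.

12.23%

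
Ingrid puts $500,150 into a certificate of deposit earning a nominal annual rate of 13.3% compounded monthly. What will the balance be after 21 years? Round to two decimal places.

$8,042,888.79

Growth factor = (1 + 0.133/12)^252 ≈ 16.08095330286.
A ≈ 500,150 × 16.08095330286 ≈ 8,042,888.7944.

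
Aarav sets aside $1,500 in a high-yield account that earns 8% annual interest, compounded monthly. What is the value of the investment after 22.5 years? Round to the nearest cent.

Periodic rate = 8%/12 = 0.00666667; periods = 12·22.5 = 270.
A = 1,500·(1 + 0.08/12)^270 ≈ 1,500·6.013617819 ≈ 9,020.4267.

$9,020.43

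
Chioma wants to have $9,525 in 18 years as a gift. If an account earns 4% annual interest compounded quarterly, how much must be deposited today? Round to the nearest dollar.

$4,653

Growth factor = (1 + 0.01)^72 ≈ 2.047099312.
P = 9,525/2.047099312 ≈ 4,652.9252.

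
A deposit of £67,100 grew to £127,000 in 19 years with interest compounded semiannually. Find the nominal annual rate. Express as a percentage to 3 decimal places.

3.386%

(1 + r/2)^38 = 127,000/67,100 = 1.8927.
1 + r/2 = 1.8927^(1/38) ≈ 1.016931, so r/2 ≈ 0.0169313.
r ≈ 2·0.0169313 = 3.38626%.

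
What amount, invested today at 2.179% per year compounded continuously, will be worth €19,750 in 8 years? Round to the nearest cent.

€16,590.55

P = A·e^(−rt) = 19,750·e^(−0.17432).
e^(−0.17432) ≈ 0.84002804567, so P ≈ 16,590.5539.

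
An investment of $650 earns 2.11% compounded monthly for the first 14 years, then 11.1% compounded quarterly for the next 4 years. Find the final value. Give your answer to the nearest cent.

$1,352.98

Phase 1: 650·(1 + 0.0211/12)^168 ≈ 873.1549.
Phase 2: 873.1549·(1 + 0.02775)^16 ≈ 1,352.9790.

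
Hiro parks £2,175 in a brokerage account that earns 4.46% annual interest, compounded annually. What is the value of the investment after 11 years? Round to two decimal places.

£3,514.87

Annual rate = 4.46% = 0.0446; years = 11.
A = 2,175·(1 + 0.0446)^11 ≈ 2,175·1.616033043 ≈ 3,514.8719.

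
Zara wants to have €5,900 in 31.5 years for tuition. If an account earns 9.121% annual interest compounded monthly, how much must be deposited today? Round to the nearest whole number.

€337

Growth factor = (1 + 0.09121/12)^378 ≈ 17.50087678.
P = 5,900/17.50087678 ≈ 337.1260.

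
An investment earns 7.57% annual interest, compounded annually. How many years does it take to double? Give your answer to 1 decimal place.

9.5 years

(1 + 0.0757)^t = 2.
t = ln 2 / ln(1 + 0.0757) ≈ 0.69315/0.0729716 ≈ 9.4989.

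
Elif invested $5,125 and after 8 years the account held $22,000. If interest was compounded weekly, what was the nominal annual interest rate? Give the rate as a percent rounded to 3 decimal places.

(1 + r/52)^416 = 22,000/5,125 = 4.29268.
1 + r/52 = 4.29268^(1/416) ≈ 1.003508, so r/52 ≈ 0.00350833.
r ≈ 52·0.00350833 = 18.24333%.

18.243%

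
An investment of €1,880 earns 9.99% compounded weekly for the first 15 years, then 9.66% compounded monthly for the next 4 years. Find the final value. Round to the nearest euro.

After 15 years at 9.99%: 1,880 × 4.4685430522 ≈ 8,400.8609.
Then 4 years at 9.66%: 8,400.8609 × 1.4693983576 ≈ 12,344.2113.

€12,344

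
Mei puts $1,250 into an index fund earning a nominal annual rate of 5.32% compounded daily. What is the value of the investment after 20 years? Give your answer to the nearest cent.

$3,622.14

Periodic rate = 5.32%/365 = 0.000145753; periods = 365·20 = 7300.
A = 1,250·(1 + 0.0532/365)^7300 ≈ 1,250·2.897714917 ≈ 3,622.1436.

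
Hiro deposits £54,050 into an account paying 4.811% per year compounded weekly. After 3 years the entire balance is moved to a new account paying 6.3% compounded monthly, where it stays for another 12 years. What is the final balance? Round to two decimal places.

Phase 1: 54,050·(1 + 0.04811/52)^156 ≈ 62,437.9222.
Phase 2: 62,437.9222·(1 + 0.00525)^144 ≈ 132,713.8408.

£132,713.84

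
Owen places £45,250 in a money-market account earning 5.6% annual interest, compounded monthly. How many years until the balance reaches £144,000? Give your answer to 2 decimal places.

20.72 years

We need (1 + 0.00466667)^(12t) = 3.1823, so 12t = ln 3.1823 / ln 1.004667 ≈ 248.6378.
t ≈ 248.6378/12 = 20.7198 years.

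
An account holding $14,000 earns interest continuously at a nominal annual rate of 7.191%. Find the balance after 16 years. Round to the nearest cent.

A = P·e^(rt) = 14,000·e^(0.07191·16) = 14,000·e^1.15056.
e^1.15056 ≈ 3.159961993, so A ≈ 44,239.4679.

$44,239.47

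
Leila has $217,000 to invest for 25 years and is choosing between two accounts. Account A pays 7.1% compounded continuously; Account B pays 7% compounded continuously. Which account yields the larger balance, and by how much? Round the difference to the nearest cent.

Account A growth factor: e^(0.071·25) = e^1.775 ≈ 5.900281136319; balance ≈ 1,280,361.0066.
Account B growth factor: e^(0.07·25) = e^1.75 ≈ 5.754602676006; balance ≈ 1,248,748.7807.
Account A is larger by 31,612.2259.

Account A, by $31,612.23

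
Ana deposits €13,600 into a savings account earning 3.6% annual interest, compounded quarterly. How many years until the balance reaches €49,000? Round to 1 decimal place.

(1 + 0.009)^(4t) = 49,000/13,600 = 3.6029.
4t·ln(1 + 0.009) = ln(3.6029); 4t = 1.2818/0.00895974 ≈ 143.0566.
t ≈ 35.7642 years.

35.8 years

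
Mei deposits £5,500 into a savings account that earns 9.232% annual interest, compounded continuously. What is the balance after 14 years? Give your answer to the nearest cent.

£20,029.94

A = P·e^(rt) = 5,500·e^(0.09232·14) = 5,500·e^1.29248.
e^1.29248 ≈ 3.6418070472, so A ≈ 20,029.9388.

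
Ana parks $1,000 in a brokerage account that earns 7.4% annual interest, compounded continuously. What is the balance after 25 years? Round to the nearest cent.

A = P·e^(rt) = 1,000·e^(0.074·25) = 1,000·e^1.85.
e^1.85 ≈ 6.359819523, so A ≈ 6,359.8195.

$6,359.82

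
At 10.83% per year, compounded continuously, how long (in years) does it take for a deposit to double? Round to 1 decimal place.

e^(0.1083t) = 2, so 0.1083t = ln 2 ≈ 0.69315.
t ≈ 0.69315/0.1083 ≈ 6.4003.

6.4 years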